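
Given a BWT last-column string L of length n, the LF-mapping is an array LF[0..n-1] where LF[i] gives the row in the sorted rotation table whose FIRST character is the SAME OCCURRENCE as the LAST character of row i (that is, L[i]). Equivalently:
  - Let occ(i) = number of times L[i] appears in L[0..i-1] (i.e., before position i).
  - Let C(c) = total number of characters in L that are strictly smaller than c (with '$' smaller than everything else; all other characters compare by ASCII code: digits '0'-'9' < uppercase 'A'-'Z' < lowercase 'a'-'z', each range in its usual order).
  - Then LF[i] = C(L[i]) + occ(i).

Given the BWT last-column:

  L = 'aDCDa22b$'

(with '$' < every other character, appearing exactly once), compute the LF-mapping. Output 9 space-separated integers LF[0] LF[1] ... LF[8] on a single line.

Answer: 6 4 3 5 7 1 2 8 0

Derivation:
Char counts: '$':1, '2':2, 'C':1, 'D':2, 'a':2, 'b':1
C (first-col start): C('$')=0, C('2')=1, C('C')=3, C('D')=4, C('a')=6, C('b')=8
L[0]='a': occ=0, LF[0]=C('a')+0=6+0=6
L[1]='D': occ=0, LF[1]=C('D')+0=4+0=4
L[2]='C': occ=0, LF[2]=C('C')+0=3+0=3
L[3]='D': occ=1, LF[3]=C('D')+1=4+1=5
L[4]='a': occ=1, LF[4]=C('a')+1=6+1=7
L[5]='2': occ=0, LF[5]=C('2')+0=1+0=1
L[6]='2': occ=1, LF[6]=C('2')+1=1+1=2
L[7]='b': occ=0, LF[7]=C('b')+0=8+0=8
L[8]='$': occ=0, LF[8]=C('$')+0=0+0=0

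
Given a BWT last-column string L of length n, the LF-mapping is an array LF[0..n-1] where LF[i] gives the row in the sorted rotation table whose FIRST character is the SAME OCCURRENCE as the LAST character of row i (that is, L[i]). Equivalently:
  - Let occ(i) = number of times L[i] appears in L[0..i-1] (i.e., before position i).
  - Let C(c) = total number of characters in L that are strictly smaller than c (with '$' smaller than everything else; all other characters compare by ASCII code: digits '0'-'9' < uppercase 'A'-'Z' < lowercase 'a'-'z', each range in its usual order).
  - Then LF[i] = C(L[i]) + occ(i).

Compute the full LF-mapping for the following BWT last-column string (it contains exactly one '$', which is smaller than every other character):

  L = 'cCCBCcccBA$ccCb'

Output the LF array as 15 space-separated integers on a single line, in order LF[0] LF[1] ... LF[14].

Answer: 9 4 5 2 6 10 11 12 3 1 0 13 14 7 8

Derivation:
Char counts: '$':1, 'A':1, 'B':2, 'C':4, 'b':1, 'c':6
C (first-col start): C('$')=0, C('A')=1, C('B')=2, C('C')=4, C('b')=8, C('c')=9
L[0]='c': occ=0, LF[0]=C('c')+0=9+0=9
L[1]='C': occ=0, LF[1]=C('C')+0=4+0=4
L[2]='C': occ=1, LF[2]=C('C')+1=4+1=5
L[3]='B': occ=0, LF[3]=C('B')+0=2+0=2
L[4]='C': occ=2, LF[4]=C('C')+2=4+2=6
L[5]='c': occ=1, LF[5]=C('c')+1=9+1=10
L[6]='c': occ=2, LF[6]=C('c')+2=9+2=11
L[7]='c': occ=3, LF[7]=C('c')+3=9+3=12
L[8]='B': occ=1, LF[8]=C('B')+1=2+1=3
L[9]='A': occ=0, LF[9]=C('A')+0=1+0=1
L[10]='$': occ=0, LF[10]=C('$')+0=0+0=0
L[11]='c': occ=4, LF[11]=C('c')+4=9+4=13
L[12]='c': occ=5, LF[12]=C('c')+5=9+5=14
L[13]='C': occ=3, LF[13]=C('C')+3=4+3=7
L[14]='b': occ=0, LF[14]=C('b')+0=8+0=8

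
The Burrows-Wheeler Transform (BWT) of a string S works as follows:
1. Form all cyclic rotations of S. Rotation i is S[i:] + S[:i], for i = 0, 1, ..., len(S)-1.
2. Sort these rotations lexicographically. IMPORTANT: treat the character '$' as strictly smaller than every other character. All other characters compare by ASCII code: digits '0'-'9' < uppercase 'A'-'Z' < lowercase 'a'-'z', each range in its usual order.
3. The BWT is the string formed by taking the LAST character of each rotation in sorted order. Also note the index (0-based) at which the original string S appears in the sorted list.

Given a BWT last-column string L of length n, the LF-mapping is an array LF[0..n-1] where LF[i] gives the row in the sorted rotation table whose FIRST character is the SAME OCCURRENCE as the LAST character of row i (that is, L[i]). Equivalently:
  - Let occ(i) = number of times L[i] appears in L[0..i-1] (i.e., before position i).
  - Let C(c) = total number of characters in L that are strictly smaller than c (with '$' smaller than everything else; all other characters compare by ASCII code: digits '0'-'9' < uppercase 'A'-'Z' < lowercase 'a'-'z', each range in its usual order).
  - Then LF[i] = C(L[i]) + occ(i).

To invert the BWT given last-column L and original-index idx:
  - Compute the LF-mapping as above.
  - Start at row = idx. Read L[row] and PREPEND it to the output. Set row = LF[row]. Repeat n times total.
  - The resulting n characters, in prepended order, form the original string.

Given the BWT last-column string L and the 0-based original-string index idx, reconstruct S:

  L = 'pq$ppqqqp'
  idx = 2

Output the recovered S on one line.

LF mapping: 1 5 0 2 3 6 7 8 4
Walk LF starting at row 2, prepending L[row]:
  step 1: row=2, L[2]='$', prepend. Next row=LF[2]=0
  step 2: row=0, L[0]='p', prepend. Next row=LF[0]=1
  step 3: row=1, L[1]='q', prepend. Next row=LF[1]=5
  step 4: row=5, L[5]='q', prepend. Next row=LF[5]=6
  step 5: row=6, L[6]='q', prepend. Next row=LF[6]=7
  step 6: row=7, L[7]='q', prepend. Next row=LF[7]=8
  step 7: row=8, L[8]='p', prepend. Next row=LF[8]=4
  step 8: row=4, L[4]='p', prepend. Next row=LF[4]=3
  step 9: row=3, L[3]='p', prepend. Next row=LF[3]=2
Reversed output: pppqqqqp$

Answer: pppqqqqp$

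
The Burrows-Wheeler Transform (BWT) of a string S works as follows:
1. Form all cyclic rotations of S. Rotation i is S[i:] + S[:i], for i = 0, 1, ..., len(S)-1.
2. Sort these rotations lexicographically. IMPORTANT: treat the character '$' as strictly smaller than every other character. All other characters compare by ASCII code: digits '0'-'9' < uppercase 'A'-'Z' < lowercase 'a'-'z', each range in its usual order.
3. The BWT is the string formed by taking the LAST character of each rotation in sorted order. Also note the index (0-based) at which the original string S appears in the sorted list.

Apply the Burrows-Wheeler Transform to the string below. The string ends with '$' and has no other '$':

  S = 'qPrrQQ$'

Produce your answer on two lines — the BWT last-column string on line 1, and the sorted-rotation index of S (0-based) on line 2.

All 7 rotations (rotation i = S[i:]+S[:i]):
  rot[0] = qPrrQQ$
  rot[1] = PrrQQ$q
  rot[2] = rrQQ$qP
  rot[3] = rQQ$qPr
  rot[4] = QQ$qPrr
  rot[5] = Q$qPrrQ
  rot[6] = $qPrrQQ
Sorted (with $ < everything):
  sorted[0] = $qPrrQQ  (last char: 'Q')
  sorted[1] = PrrQQ$q  (last char: 'q')
  sorted[2] = Q$qPrrQ  (last char: 'Q')
  sorted[3] = QQ$qPrr  (last char: 'r')
  sorted[4] = qPrrQQ$  (last char: '$')
  sorted[5] = rQQ$qPr  (last char: 'r')
  sorted[6] = rrQQ$qP  (last char: 'P')
Last column: QqQr$rP
Original string S is at sorted index 4

Answer: QqQr$rP
4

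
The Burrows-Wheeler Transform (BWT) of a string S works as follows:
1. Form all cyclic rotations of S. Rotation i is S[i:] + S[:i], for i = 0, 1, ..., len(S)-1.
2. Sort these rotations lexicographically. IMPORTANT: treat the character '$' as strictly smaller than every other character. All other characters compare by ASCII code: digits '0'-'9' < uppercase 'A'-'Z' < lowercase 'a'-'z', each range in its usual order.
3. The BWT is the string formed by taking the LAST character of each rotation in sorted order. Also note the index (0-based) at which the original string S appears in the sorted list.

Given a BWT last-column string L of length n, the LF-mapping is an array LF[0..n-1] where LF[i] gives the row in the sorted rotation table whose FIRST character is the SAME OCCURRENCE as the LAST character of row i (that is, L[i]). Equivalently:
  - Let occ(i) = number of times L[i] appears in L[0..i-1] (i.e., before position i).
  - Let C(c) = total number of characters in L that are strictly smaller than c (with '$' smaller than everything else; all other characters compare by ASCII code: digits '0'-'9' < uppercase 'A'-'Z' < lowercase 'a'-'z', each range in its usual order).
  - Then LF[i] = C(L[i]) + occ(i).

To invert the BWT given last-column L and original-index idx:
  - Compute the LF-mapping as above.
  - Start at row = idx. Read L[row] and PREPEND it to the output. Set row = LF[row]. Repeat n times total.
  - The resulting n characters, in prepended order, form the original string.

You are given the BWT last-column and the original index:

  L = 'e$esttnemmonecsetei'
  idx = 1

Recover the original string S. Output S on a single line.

Answer: committeetennessee$

Derivation:
LF mapping: 2 0 3 14 16 17 11 4 9 10 13 12 5 1 15 6 18 7 8
Walk LF starting at row 1, prepending L[row]:
  step 1: row=1, L[1]='$', prepend. Next row=LF[1]=0
  step 2: row=0, L[0]='e', prepend. Next row=LF[0]=2
  step 3: row=2, L[2]='e', prepend. Next row=LF[2]=3
  step 4: row=3, L[3]='s', prepend. Next row=LF[3]=14
  step 5: row=14, L[14]='s', prepend. Next row=LF[14]=15
  step 6: row=15, L[15]='e', prepend. Next row=LF[15]=6
  step 7: row=6, L[6]='n', prepend. Next row=LF[6]=11
  step 8: row=11, L[11]='n', prepend. Next row=LF[11]=12
  step 9: row=12, L[12]='e', prepend. Next row=LF[12]=5
  step 10: row=5, L[5]='t', prepend. Next row=LF[5]=17
  step 11: row=17, L[17]='e', prepend. Next row=LF[17]=7
  step 12: row=7, L[7]='e', prepend. Next row=LF[7]=4
  step 13: row=4, L[4]='t', prepend. Next row=LF[4]=16
  step 14: row=16, L[16]='t', prepend. Next row=LF[16]=18
  step 15: row=18, L[18]='i', prepend. Next row=LF[18]=8
  step 16: row=8, L[8]='m', prepend. Next row=LF[8]=9
  step 17: row=9, L[9]='m', prepend. Next row=LF[9]=10
  step 18: row=10, L[10]='o', prepend. Next row=LF[10]=13
  step 19: row=13, L[13]='c', prepend. Next row=LF[13]=1
Reversed output: committeetennessee$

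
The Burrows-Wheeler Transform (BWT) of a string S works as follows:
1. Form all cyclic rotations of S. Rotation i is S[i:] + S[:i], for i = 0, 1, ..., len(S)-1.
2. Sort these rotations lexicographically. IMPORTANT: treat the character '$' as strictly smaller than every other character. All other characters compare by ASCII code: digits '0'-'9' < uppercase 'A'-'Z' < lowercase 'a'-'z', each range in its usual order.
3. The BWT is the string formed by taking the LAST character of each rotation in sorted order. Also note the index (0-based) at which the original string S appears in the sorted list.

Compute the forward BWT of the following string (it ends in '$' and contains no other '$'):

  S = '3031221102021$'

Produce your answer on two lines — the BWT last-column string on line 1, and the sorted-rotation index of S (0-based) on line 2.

All 14 rotations (rotation i = S[i:]+S[:i]):
  rot[0] = 3031221102021$
  rot[1] = 031221102021$3
  rot[2] = 31221102021$30
  rot[3] = 1221102021$303
  rot[4] = 221102021$3031
  rot[5] = 21102021$30312
  rot[6] = 1102021$303122
  rot[7] = 102021$3031221
  rot[8] = 02021$30312211
  rot[9] = 2021$303122110
  rot[10] = 021$3031221102
  rot[11] = 21$30312211020
  rot[12] = 1$303122110202
  rot[13] = $3031221102021
Sorted (with $ < everything):
  sorted[0] = $3031221102021  (last char: '1')
  sorted[1] = 02021$30312211  (last char: '1')
  sorted[2] = 021$3031221102  (last char: '2')
  sorted[3] = 031221102021$3  (last char: '3')
  sorted[4] = 1$303122110202  (last char: '2')
  sorted[5] = 102021$3031221  (last char: '1')
  sorted[6] = 1102021$303122  (last char: '2')
  sorted[7] = 1221102021$303  (last char: '3')
  sorted[8] = 2021$303122110  (last char: '0')
  sorted[9] = 21$30312211020  (last char: '0')
  sorted[10] = 21102021$30312  (last char: '2')
  sorted[11] = 221102021$3031  (last char: '1')
  sorted[12] = 3031221102021$  (last char: '$')
  sorted[13] = 31221102021$30  (last char: '0')
Last column: 112321230021$0
Original string S is at sorted index 12

Answer: 112321230021$0
12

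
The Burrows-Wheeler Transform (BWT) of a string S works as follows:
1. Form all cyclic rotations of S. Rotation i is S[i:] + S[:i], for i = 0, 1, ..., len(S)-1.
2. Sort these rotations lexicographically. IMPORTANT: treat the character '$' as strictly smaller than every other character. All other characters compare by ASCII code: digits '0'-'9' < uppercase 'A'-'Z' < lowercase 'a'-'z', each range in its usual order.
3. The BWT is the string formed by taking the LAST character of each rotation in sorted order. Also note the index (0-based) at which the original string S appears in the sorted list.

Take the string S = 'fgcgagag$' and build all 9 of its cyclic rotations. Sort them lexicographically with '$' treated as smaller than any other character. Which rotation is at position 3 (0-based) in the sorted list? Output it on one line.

Answer: cgagag$fg

Derivation:
All 9 rotations (rotation i = S[i:]+S[:i]):
  rot[0] = fgcgagag$
  rot[1] = gcgagag$f
  rot[2] = cgagag$fg
  rot[3] = gagag$fgc
  rot[4] = agag$fgcg
  rot[5] = gag$fgcga
  rot[6] = ag$fgcgag
  rot[7] = g$fgcgaga
  rot[8] = $fgcgagag
Sorted (with $ < everything):
  sorted[0] = $fgcgagag
  sorted[1] = ag$fgcgag
  sorted[2] = agag$fgcg
  sorted[3] = cgagag$fg
  sorted[4] = fgcgagag$
  sorted[5] = g$fgcgaga
  sorted[6] = gag$fgcga
  sorted[7] = gagag$fgc
  sorted[8] = gcgagag$f
sorted[3] = cgagag$fg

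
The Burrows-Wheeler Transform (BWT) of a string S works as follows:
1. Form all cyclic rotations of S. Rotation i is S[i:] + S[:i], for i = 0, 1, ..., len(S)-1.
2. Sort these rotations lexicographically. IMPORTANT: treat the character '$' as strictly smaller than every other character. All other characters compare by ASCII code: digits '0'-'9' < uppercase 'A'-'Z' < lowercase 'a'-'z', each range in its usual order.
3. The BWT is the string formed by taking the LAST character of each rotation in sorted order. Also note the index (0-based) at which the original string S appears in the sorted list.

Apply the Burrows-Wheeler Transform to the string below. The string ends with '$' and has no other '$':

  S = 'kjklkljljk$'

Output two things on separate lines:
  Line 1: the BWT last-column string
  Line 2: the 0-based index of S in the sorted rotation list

All 11 rotations (rotation i = S[i:]+S[:i]):
  rot[0] = kjklkljljk$
  rot[1] = jklkljljk$k
  rot[2] = klkljljk$kj
  rot[3] = lkljljk$kjk
  rot[4] = kljljk$kjkl
  rot[5] = ljljk$kjklk
  rot[6] = jljk$kjklkl
  rot[7] = ljk$kjklklj
  rot[8] = jk$kjklkljl
  rot[9] = k$kjklkljlj
  rot[10] = $kjklkljljk
Sorted (with $ < everything):
  sorted[0] = $kjklkljljk  (last char: 'k')
  sorted[1] = jk$kjklkljl  (last char: 'l')
  sorted[2] = jklkljljk$k  (last char: 'k')
  sorted[3] = jljk$kjklkl  (last char: 'l')
  sorted[4] = k$kjklkljlj  (last char: 'j')
  sorted[5] = kjklkljljk$  (last char: '$')
  sorted[6] = kljljk$kjkl  (last char: 'l')
  sorted[7] = klkljljk$kj  (last char: 'j')
  sorted[8] = ljk$kjklklj  (last char: 'j')
  sorted[9] = ljljk$kjklk  (last char: 'k')
  sorted[10] = lkljljk$kjk  (last char: 'k')
Last column: klklj$ljjkk
Original string S is at sorted index 5

Answer: klklj$ljjkk
5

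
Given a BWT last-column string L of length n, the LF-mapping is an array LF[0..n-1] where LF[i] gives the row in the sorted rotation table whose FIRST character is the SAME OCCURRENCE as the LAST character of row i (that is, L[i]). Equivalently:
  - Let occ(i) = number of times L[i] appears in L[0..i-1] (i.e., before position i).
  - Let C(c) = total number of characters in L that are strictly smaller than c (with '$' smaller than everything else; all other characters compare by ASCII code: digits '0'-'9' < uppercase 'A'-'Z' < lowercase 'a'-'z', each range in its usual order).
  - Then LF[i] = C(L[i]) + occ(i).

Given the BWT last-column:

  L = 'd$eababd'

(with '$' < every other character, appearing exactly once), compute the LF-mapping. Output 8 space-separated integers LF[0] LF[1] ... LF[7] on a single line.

Char counts: '$':1, 'a':2, 'b':2, 'd':2, 'e':1
C (first-col start): C('$')=0, C('a')=1, C('b')=3, C('d')=5, C('e')=7
L[0]='d': occ=0, LF[0]=C('d')+0=5+0=5
L[1]='$': occ=0, LF[1]=C('$')+0=0+0=0
L[2]='e': occ=0, LF[2]=C('e')+0=7+0=7
L[3]='a': occ=0, LF[3]=C('a')+0=1+0=1
L[4]='b': occ=0, LF[4]=C('b')+0=3+0=3
L[5]='a': occ=1, LF[5]=C('a')+1=1+1=2
L[6]='b': occ=1, LF[6]=C('b')+1=3+1=4
L[7]='d': occ=1, LF[7]=C('d')+1=5+1=6

Answer: 5 0 7 1 3 2 4 6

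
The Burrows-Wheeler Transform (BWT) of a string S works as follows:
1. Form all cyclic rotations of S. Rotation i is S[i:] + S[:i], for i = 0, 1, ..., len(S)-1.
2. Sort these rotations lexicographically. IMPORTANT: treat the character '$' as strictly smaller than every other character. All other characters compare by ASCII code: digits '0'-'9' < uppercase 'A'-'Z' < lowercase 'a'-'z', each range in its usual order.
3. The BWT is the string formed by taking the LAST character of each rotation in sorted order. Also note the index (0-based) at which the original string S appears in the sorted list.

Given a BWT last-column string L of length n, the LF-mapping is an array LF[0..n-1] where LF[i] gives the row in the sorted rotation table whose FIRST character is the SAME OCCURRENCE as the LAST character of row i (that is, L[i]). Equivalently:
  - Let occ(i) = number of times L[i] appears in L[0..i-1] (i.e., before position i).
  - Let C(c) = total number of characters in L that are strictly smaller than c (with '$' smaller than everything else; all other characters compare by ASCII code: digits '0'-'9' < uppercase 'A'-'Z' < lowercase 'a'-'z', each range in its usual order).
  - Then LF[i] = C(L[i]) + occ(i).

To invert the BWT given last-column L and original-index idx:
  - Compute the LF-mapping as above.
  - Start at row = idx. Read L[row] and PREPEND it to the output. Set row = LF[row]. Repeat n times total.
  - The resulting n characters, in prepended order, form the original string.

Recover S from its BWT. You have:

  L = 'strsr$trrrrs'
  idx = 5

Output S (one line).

LF mapping: 7 10 1 8 2 0 11 3 4 5 6 9
Walk LF starting at row 5, prepending L[row]:
  step 1: row=5, L[5]='$', prepend. Next row=LF[5]=0
  step 2: row=0, L[0]='s', prepend. Next row=LF[0]=7
  step 3: row=7, L[7]='r', prepend. Next row=LF[7]=3
  step 4: row=3, L[3]='s', prepend. Next row=LF[3]=8
  step 5: row=8, L[8]='r', prepend. Next row=LF[8]=4
  step 6: row=4, L[4]='r', prepend. Next row=LF[4]=2
  step 7: row=2, L[2]='r', prepend. Next row=LF[2]=1
  step 8: row=1, L[1]='t', prepend. Next row=LF[1]=10
  step 9: row=10, L[10]='r', prepend. Next row=LF[10]=6
  step 10: row=6, L[6]='t', prepend. Next row=LF[6]=11
  step 11: row=11, L[11]='s', prepend. Next row=LF[11]=9
  step 12: row=9, L[9]='r', prepend. Next row=LF[9]=5
Reversed output: rstrtrrrsrs$

Answer: rstrtrrrsrs$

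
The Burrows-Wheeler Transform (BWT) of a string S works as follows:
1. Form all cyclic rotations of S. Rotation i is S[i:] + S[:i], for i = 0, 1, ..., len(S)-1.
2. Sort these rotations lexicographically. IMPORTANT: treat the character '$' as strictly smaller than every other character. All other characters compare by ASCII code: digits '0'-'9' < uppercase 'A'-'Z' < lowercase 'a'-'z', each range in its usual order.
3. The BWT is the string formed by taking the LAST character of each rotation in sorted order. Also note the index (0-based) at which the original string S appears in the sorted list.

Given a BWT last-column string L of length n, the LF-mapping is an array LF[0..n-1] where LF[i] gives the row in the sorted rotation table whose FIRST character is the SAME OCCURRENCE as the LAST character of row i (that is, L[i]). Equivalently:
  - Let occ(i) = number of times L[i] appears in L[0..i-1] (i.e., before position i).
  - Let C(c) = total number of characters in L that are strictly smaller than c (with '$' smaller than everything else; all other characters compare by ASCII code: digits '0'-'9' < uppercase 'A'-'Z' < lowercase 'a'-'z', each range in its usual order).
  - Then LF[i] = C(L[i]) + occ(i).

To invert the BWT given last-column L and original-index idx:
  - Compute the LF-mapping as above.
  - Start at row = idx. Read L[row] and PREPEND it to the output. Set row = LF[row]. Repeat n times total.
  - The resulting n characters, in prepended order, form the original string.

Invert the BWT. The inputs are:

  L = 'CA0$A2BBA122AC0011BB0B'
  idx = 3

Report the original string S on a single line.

LF mapping: 20 11 1 0 12 8 15 16 13 5 9 10 14 21 2 3 6 7 17 18 4 19
Walk LF starting at row 3, prepending L[row]:
  step 1: row=3, L[3]='$', prepend. Next row=LF[3]=0
  step 2: row=0, L[0]='C', prepend. Next row=LF[0]=20
  step 3: row=20, L[20]='0', prepend. Next row=LF[20]=4
  step 4: row=4, L[4]='A', prepend. Next row=LF[4]=12
  step 5: row=12, L[12]='A', prepend. Next row=LF[12]=14
  step 6: row=14, L[14]='0', prepend. Next row=LF[14]=2
  step 7: row=2, L[2]='0', prepend. Next row=LF[2]=1
  step 8: row=1, L[1]='A', prepend. Next row=LF[1]=11
  step 9: row=11, L[11]='2', prepend. Next row=LF[11]=10
  step 10: row=10, L[10]='2', prepend. Next row=LF[10]=9
  step 11: row=9, L[9]='1', prepend. Next row=LF[9]=5
  step 12: row=5, L[5]='2', prepend. Next row=LF[5]=8
  step 13: row=8, L[8]='A', prepend. Next row=LF[8]=13
  step 14: row=13, L[13]='C', prepend. Next row=LF[13]=21
  step 15: row=21, L[21]='B', prepend. Next row=LF[21]=19
  step 16: row=19, L[19]='B', prepend. Next row=LF[19]=18
  step 17: row=18, L[18]='B', prepend. Next row=LF[18]=17
  step 18: row=17, L[17]='1', prepend. Next row=LF[17]=7
  step 19: row=7, L[7]='B', prepend. Next row=LF[7]=16
  step 20: row=16, L[16]='1', prepend. Next row=LF[16]=6
  step 21: row=6, L[6]='B', prepend. Next row=LF[6]=15
  step 22: row=15, L[15]='0', prepend. Next row=LF[15]=3
Reversed output: 0B1B1BBBCA2122A00AA0C$

Answer: 0B1B1BBBCA2122A00AA0C$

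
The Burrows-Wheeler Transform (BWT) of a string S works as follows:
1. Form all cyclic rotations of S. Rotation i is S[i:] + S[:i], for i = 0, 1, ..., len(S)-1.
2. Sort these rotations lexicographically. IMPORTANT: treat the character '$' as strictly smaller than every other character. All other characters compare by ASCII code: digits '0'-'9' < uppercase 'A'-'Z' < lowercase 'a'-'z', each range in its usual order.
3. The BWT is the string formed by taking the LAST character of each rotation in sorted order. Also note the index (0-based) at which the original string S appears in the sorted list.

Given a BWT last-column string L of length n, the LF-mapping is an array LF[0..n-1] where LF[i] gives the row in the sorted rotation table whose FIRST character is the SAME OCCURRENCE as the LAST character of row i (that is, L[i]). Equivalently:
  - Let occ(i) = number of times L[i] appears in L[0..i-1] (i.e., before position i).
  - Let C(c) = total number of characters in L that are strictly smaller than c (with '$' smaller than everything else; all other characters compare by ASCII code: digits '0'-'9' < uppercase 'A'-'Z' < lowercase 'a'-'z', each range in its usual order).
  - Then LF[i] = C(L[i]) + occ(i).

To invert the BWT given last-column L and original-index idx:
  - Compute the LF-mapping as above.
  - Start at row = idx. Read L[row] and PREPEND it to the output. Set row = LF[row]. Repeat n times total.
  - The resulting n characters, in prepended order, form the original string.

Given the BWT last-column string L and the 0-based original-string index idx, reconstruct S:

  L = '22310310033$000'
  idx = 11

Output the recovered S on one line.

Answer: 30101032003032$

Derivation:
LF mapping: 9 10 11 7 1 12 8 2 3 13 14 0 4 5 6
Walk LF starting at row 11, prepending L[row]:
  step 1: row=11, L[11]='$', prepend. Next row=LF[11]=0
  step 2: row=0, L[0]='2', prepend. Next row=LF[0]=9
  step 3: row=9, L[9]='3', prepend. Next row=LF[9]=13
  step 4: row=13, L[13]='0', prepend. Next row=LF[13]=5
  step 5: row=5, L[5]='3', prepend. Next row=LF[5]=12
  step 6: row=12, L[12]='0', prepend. Next row=LF[12]=4
  step 7: row=4, L[4]='0', prepend. Next row=LF[4]=1
  step 8: row=1, L[1]='2', prepend. Next row=LF[1]=10
  step 9: row=10, L[10]='3', prepend. Next row=LF[10]=14
  step 10: row=14, L[14]='0', prepend. Next row=LF[14]=6
  step 11: row=6, L[6]='1', prepend. Next row=LF[6]=8
  step 12: row=8, L[8]='0', prepend. Next row=LF[8]=3
  step 13: row=3, L[3]='1', prepend. Next row=LF[3]=7
  step 14: row=7, L[7]='0', prepend. Next row=LF[7]=2
  step 15: row=2, L[2]='3', prepend. Next row=LF[2]=11
Reversed output: 30101032003032$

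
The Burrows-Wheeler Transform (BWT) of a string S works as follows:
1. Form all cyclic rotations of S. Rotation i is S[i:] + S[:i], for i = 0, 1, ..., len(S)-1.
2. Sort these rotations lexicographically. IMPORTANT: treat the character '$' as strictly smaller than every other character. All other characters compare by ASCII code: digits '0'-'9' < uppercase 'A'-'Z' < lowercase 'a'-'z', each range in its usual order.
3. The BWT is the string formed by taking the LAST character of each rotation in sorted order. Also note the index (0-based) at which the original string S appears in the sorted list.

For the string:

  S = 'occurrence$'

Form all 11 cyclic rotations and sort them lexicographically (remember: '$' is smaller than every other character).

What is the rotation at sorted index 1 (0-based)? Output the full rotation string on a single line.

All 11 rotations (rotation i = S[i:]+S[:i]):
  rot[0] = occurrence$
  rot[1] = ccurrence$o
  rot[2] = currence$oc
  rot[3] = urrence$occ
  rot[4] = rrence$occu
  rot[5] = rence$occur
  rot[6] = ence$occurr
  rot[7] = nce$occurre
  rot[8] = ce$occurren
  rot[9] = e$occurrenc
  rot[10] = $occurrence
Sorted (with $ < everything):
  sorted[0] = $occurrence
  sorted[1] = ccurrence$o
  sorted[2] = ce$occurren
  sorted[3] = currence$oc
  sorted[4] = e$occurrenc
  sorted[5] = ence$occurr
  sorted[6] = nce$occurre
  sorted[7] = occurrence$
  sorted[8] = rence$occur
  sorted[9] = rrence$occu
  sorted[10] = urrence$occ
sorted[1] = ccurrence$o

Answer: ccurrence$o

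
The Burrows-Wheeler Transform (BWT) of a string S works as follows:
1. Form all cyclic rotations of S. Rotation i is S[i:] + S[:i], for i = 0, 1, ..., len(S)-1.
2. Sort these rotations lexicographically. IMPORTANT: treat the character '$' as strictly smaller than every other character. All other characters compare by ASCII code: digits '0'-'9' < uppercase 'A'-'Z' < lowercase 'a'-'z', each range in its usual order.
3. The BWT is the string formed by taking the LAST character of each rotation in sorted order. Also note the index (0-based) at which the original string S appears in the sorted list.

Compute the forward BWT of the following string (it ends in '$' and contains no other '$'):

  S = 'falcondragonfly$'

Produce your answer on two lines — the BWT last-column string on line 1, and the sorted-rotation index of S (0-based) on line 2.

All 16 rotations (rotation i = S[i:]+S[:i]):
  rot[0] = falcondragonfly$
  rot[1] = alcondragonfly$f
  rot[2] = lcondragonfly$fa
  rot[3] = condragonfly$fal
  rot[4] = ondragonfly$falc
  rot[5] = ndragonfly$falco
  rot[6] = dragonfly$falcon
  rot[7] = ragonfly$falcond
  rot[8] = agonfly$falcondr
  rot[9] = gonfly$falcondra
  rot[10] = onfly$falcondrag
  rot[11] = nfly$falcondrago
  rot[12] = fly$falcondragon
  rot[13] = ly$falcondragonf
  rot[14] = y$falcondragonfl
  rot[15] = $falcondragonfly
Sorted (with $ < everything):
  sorted[0] = $falcondragonfly  (last char: 'y')
  sorted[1] = agonfly$falcondr  (last char: 'r')
  sorted[2] = alcondragonfly$f  (last char: 'f')
  sorted[3] = condragonfly$fal  (last char: 'l')
  sorted[4] = dragonfly$falcon  (last char: 'n')
  sorted[5] = falcondragonfly$  (last char: '$')
  sorted[6] = fly$falcondragon  (last char: 'n')
  sorted[7] = gonfly$falcondra  (last char: 'a')
  sorted[8] = lcondragonfly$fa  (last char: 'a')
  sorted[9] = ly$falcondragonf  (last char: 'f')
  sorted[10] = ndragonfly$falco  (last char: 'o')
  sorted[11] = nfly$falcondrago  (last char: 'o')
  sorted[12] = ondragonfly$falc  (last char: 'c')
  sorted[13] = onfly$falcondrag  (last char: 'g')
  sorted[14] = ragonfly$falcond  (last char: 'd')
  sorted[15] = y$falcondragonfl  (last char: 'l')
Last column: yrfln$naafoocgdl
Original string S is at sorted index 5

Answer: yrfln$naafoocgdl
5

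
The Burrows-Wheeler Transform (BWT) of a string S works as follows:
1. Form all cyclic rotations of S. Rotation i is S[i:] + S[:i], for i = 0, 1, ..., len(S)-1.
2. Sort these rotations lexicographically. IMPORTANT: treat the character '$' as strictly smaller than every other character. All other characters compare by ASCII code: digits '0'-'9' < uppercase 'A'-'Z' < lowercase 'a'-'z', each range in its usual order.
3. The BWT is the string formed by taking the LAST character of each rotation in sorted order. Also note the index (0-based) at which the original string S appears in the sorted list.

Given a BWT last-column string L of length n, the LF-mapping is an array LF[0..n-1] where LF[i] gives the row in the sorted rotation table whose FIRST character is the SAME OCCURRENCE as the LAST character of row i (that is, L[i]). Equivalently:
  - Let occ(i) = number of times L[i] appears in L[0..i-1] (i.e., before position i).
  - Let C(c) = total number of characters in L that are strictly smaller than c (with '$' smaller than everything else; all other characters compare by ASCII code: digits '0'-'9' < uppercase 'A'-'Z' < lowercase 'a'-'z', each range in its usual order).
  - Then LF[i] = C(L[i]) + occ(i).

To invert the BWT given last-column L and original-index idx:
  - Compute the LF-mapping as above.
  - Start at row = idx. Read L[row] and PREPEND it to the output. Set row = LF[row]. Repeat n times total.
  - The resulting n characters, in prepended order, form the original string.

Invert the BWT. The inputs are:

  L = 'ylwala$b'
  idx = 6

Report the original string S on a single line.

LF mapping: 7 4 6 1 5 2 0 3
Walk LF starting at row 6, prepending L[row]:
  step 1: row=6, L[6]='$', prepend. Next row=LF[6]=0
  step 2: row=0, L[0]='y', prepend. Next row=LF[0]=7
  step 3: row=7, L[7]='b', prepend. Next row=LF[7]=3
  step 4: row=3, L[3]='a', prepend. Next row=LF[3]=1
  step 5: row=1, L[1]='l', prepend. Next row=LF[1]=4
  step 6: row=4, L[4]='l', prepend. Next row=LF[4]=5
  step 7: row=5, L[5]='a', prepend. Next row=LF[5]=2
  step 8: row=2, L[2]='w', prepend. Next row=LF[2]=6
Reversed output: wallaby$

Answer: wallaby$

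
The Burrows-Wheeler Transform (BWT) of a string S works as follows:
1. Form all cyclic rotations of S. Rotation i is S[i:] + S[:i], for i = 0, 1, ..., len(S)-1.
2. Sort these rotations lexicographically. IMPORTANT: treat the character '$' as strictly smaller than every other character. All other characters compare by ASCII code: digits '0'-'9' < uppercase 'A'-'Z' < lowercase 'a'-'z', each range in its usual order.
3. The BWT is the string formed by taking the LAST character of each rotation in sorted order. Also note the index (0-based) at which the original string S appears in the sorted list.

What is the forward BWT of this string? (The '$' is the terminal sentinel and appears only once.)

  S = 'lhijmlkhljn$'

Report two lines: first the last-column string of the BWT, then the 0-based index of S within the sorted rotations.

All 12 rotations (rotation i = S[i:]+S[:i]):
  rot[0] = lhijmlkhljn$
  rot[1] = hijmlkhljn$l
  rot[2] = ijmlkhljn$lh
  rot[3] = jmlkhljn$lhi
  rot[4] = mlkhljn$lhij
  rot[5] = lkhljn$lhijm
  rot[6] = khljn$lhijml
  rot[7] = hljn$lhijmlk
  rot[8] = ljn$lhijmlkh
  rot[9] = jn$lhijmlkhl
  rot[10] = n$lhijmlkhlj
  rot[11] = $lhijmlkhljn
Sorted (with $ < everything):
  sorted[0] = $lhijmlkhljn  (last char: 'n')
  sorted[1] = hijmlkhljn$l  (last char: 'l')
  sorted[2] = hljn$lhijmlk  (last char: 'k')
  sorted[3] = ijmlkhljn$lh  (last char: 'h')
  sorted[4] = jmlkhljn$lhi  (last char: 'i')
  sorted[5] = jn$lhijmlkhl  (last char: 'l')
  sorted[6] = khljn$lhijml  (last char: 'l')
  sorted[7] = lhijmlkhljn$  (last char: '$')
  sorted[8] = ljn$lhijmlkh  (last char: 'h')
  sorted[9] = lkhljn$lhijm  (last char: 'm')
  sorted[10] = mlkhljn$lhij  (last char: 'j')
  sorted[11] = n$lhijmlkhlj  (last char: 'j')
Last column: nlkhill$hmjj
Original string S is at sorted index 7

Answer: nlkhill$hmjj
7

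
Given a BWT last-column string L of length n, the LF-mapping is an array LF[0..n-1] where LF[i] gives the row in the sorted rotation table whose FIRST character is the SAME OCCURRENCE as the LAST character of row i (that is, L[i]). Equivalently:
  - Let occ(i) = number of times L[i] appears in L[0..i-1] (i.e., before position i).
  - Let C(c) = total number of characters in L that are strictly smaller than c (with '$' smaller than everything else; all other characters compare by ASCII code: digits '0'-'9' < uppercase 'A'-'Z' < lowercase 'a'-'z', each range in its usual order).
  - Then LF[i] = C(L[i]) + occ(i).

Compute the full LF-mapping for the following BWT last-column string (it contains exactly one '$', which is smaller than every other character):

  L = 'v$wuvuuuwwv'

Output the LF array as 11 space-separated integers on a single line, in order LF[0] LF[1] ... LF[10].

Answer: 5 0 8 1 6 2 3 4 9 10 7

Derivation:
Char counts: '$':1, 'u':4, 'v':3, 'w':3
C (first-col start): C('$')=0, C('u')=1, C('v')=5, C('w')=8
L[0]='v': occ=0, LF[0]=C('v')+0=5+0=5
L[1]='$': occ=0, LF[1]=C('$')+0=0+0=0
L[2]='w': occ=0, LF[2]=C('w')+0=8+0=8
L[3]='u': occ=0, LF[3]=C('u')+0=1+0=1
L[4]='v': occ=1, LF[4]=C('v')+1=5+1=6
L[5]='u': occ=1, LF[5]=C('u')+1=1+1=2
L[6]='u': occ=2, LF[6]=C('u')+2=1+2=3
L[7]='u': occ=3, LF[7]=C('u')+3=1+3=4
L[8]='w': occ=1, LF[8]=C('w')+1=8+1=9
L[9]='w': occ=2, LF[9]=C('w')+2=8+2=10
L[10]='v': occ=2, LF[10]=C('v')+2=5+2=7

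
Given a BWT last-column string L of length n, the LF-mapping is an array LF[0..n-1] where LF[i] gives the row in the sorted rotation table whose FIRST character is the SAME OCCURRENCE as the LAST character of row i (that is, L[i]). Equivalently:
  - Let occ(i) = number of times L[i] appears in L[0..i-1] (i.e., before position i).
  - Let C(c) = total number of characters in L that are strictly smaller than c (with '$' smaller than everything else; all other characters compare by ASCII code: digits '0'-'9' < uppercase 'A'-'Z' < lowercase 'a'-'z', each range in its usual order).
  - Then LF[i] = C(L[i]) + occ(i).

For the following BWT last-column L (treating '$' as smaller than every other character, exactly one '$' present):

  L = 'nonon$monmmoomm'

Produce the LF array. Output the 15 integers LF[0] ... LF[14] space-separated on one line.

Answer: 6 10 7 11 8 0 1 12 9 2 3 13 14 4 5

Derivation:
Char counts: '$':1, 'm':5, 'n':4, 'o':5
C (first-col start): C('$')=0, C('m')=1, C('n')=6, C('o')=10
L[0]='n': occ=0, LF[0]=C('n')+0=6+0=6
L[1]='o': occ=0, LF[1]=C('o')+0=10+0=10
L[2]='n': occ=1, LF[2]=C('n')+1=6+1=7
L[3]='o': occ=1, LF[3]=C('o')+1=10+1=11
L[4]='n': occ=2, LF[4]=C('n')+2=6+2=8
L[5]='$': occ=0, LF[5]=C('$')+0=0+0=0
L[6]='m': occ=0, LF[6]=C('m')+0=1+0=1
L[7]='o': occ=2, LF[7]=C('o')+2=10+2=12
L[8]='n': occ=3, LF[8]=C('n')+3=6+3=9
L[9]='m': occ=1, LF[9]=C('m')+1=1+1=2
L[10]='m': occ=2, LF[10]=C('m')+2=1+2=3
L[11]='o': occ=3, LF[11]=C('o')+3=10+3=13
L[12]='o': occ=4, LF[12]=C('o')+4=10+4=14
L[13]='m': occ=3, LF[13]=C('m')+3=1+3=4
L[14]='m': occ=4, LF[14]=C('m')+4=1+4=5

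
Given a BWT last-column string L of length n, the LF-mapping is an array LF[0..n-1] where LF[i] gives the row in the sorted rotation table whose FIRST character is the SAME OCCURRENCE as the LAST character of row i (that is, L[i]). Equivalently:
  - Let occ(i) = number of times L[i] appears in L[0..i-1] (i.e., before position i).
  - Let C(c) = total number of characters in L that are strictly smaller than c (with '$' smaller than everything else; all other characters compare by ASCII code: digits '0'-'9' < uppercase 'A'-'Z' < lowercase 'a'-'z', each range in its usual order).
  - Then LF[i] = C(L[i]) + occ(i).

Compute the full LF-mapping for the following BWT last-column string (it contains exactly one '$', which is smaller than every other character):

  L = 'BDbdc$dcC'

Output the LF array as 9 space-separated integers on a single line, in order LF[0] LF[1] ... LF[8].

Answer: 1 3 4 7 5 0 8 6 2

Derivation:
Char counts: '$':1, 'B':1, 'C':1, 'D':1, 'b':1, 'c':2, 'd':2
C (first-col start): C('$')=0, C('B')=1, C('C')=2, C('D')=3, C('b')=4, C('c')=5, C('d')=7
L[0]='B': occ=0, LF[0]=C('B')+0=1+0=1
L[1]='D': occ=0, LF[1]=C('D')+0=3+0=3
L[2]='b': occ=0, LF[2]=C('b')+0=4+0=4
L[3]='d': occ=0, LF[3]=C('d')+0=7+0=7
L[4]='c': occ=0, LF[4]=C('c')+0=5+0=5
L[5]='$': occ=0, LF[5]=C('$')+0=0+0=0
L[6]='d': occ=1, LF[6]=C('d')+1=7+1=8
L[7]='c': occ=1, LF[7]=C('c')+1=5+1=6
L[8]='C': occ=0, LF[8]=C('C')+0=2+0=2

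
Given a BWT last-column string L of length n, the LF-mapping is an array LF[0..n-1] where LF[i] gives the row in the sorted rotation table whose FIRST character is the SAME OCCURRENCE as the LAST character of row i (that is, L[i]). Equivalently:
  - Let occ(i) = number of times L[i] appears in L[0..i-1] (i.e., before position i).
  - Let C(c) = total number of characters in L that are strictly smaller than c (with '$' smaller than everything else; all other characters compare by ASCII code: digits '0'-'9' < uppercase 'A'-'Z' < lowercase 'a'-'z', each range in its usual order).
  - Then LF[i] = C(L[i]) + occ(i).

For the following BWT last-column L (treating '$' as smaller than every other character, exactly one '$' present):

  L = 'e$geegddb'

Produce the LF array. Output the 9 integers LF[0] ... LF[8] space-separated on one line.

Char counts: '$':1, 'b':1, 'd':2, 'e':3, 'g':2
C (first-col start): C('$')=0, C('b')=1, C('d')=2, C('e')=4, C('g')=7
L[0]='e': occ=0, LF[0]=C('e')+0=4+0=4
L[1]='$': occ=0, LF[1]=C('$')+0=0+0=0
L[2]='g': occ=0, LF[2]=C('g')+0=7+0=7
L[3]='e': occ=1, LF[3]=C('e')+1=4+1=5
L[4]='e': occ=2, LF[4]=C('e')+2=4+2=6
L[5]='g': occ=1, LF[5]=C('g')+1=7+1=8
L[6]='d': occ=0, LF[6]=C('d')+0=2+0=2
L[7]='d': occ=1, LF[7]=C('d')+1=2+1=3
L[8]='b': occ=0, LF[8]=C('b')+0=1+0=1

Answer: 4 0 7 5 6 8 2 3 1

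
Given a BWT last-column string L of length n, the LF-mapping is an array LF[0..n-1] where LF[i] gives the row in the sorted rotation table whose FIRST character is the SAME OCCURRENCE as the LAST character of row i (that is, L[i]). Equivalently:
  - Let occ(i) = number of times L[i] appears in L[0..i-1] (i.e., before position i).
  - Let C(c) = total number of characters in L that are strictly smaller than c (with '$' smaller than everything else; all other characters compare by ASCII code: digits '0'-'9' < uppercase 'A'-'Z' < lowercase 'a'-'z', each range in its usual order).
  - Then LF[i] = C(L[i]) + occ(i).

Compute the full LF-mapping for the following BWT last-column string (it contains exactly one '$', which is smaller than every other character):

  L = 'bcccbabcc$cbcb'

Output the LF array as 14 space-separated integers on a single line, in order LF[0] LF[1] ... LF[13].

Answer: 2 7 8 9 3 1 4 10 11 0 12 5 13 6

Derivation:
Char counts: '$':1, 'a':1, 'b':5, 'c':7
C (first-col start): C('$')=0, C('a')=1, C('b')=2, C('c')=7
L[0]='b': occ=0, LF[0]=C('b')+0=2+0=2
L[1]='c': occ=0, LF[1]=C('c')+0=7+0=7
L[2]='c': occ=1, LF[2]=C('c')+1=7+1=8
L[3]='c': occ=2, LF[3]=C('c')+2=7+2=9
L[4]='b': occ=1, LF[4]=C('b')+1=2+1=3
L[5]='a': occ=0, LF[5]=C('a')+0=1+0=1
L[6]='b': occ=2, LF[6]=C('b')+2=2+2=4
L[7]='c': occ=3, LF[7]=C('c')+3=7+3=10
L[8]='c': occ=4, LF[8]=C('c')+4=7+4=11
L[9]='$': occ=0, LF[9]=C('$')+0=0+0=0
L[10]='c': occ=5, LF[10]=C('c')+5=7+5=12
L[11]='b': occ=3, LF[11]=C('b')+3=2+3=5
L[12]='c': occ=6, LF[12]=C('c')+6=7+6=13
L[13]='b': occ=4, LF[13]=C('b')+4=2+4=6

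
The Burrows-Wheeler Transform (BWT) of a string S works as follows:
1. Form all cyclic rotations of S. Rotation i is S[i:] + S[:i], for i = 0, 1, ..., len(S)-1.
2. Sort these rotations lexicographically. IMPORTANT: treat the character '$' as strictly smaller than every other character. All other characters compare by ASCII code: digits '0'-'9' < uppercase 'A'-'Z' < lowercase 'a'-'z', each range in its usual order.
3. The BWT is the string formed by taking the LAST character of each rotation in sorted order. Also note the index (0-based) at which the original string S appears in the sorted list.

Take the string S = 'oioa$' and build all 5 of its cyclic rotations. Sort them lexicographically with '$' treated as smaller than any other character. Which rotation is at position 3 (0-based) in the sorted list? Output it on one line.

Answer: oa$oi

Derivation:
All 5 rotations (rotation i = S[i:]+S[:i]):
  rot[0] = oioa$
  rot[1] = ioa$o
  rot[2] = oa$oi
  rot[3] = a$oio
  rot[4] = $oioa
Sorted (with $ < everything):
  sorted[0] = $oioa
  sorted[1] = a$oio
  sorted[2] = ioa$o
  sorted[3] = oa$oi
  sorted[4] = oioa$
sorted[3] = oa$oi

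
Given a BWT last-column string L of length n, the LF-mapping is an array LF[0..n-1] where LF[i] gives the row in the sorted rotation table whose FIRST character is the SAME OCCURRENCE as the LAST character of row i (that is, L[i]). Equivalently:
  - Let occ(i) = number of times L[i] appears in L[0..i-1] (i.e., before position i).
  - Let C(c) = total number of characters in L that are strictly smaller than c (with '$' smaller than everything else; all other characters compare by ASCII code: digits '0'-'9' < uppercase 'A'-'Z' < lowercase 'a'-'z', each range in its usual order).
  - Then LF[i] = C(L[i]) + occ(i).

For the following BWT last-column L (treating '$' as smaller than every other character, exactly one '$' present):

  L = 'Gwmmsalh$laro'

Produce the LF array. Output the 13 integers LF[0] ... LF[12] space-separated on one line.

Char counts: '$':1, 'G':1, 'a':2, 'h':1, 'l':2, 'm':2, 'o':1, 'r':1, 's':1, 'w':1
C (first-col start): C('$')=0, C('G')=1, C('a')=2, C('h')=4, C('l')=5, C('m')=7, C('o')=9, C('r')=10, C('s')=11, C('w')=12
L[0]='G': occ=0, LF[0]=C('G')+0=1+0=1
L[1]='w': occ=0, LF[1]=C('w')+0=12+0=12
L[2]='m': occ=0, LF[2]=C('m')+0=7+0=7
L[3]='m': occ=1, LF[3]=C('m')+1=7+1=8
L[4]='s': occ=0, LF[4]=C('s')+0=11+0=11
L[5]='a': occ=0, LF[5]=C('a')+0=2+0=2
L[6]='l': occ=0, LF[6]=C('l')+0=5+0=5
L[7]='h': occ=0, LF[7]=C('h')+0=4+0=4
L[8]='$': occ=0, LF[8]=C('$')+0=0+0=0
L[9]='l': occ=1, LF[9]=C('l')+1=5+1=6
L[10]='a': occ=1, LF[10]=C('a')+1=2+1=3
L[11]='r': occ=0, LF[11]=C('r')+0=10+0=10
L[12]='o': occ=0, LF[12]=C('o')+0=9+0=9

Answer: 1 12 7 8 11 2 5 4 0 6 3 10 9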